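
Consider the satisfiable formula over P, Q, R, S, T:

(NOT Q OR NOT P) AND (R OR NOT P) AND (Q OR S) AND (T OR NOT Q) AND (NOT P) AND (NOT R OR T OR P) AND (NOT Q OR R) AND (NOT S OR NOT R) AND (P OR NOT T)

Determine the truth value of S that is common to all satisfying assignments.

True

Suppose S = false.
From the singleton clause (Q), Q = true.
From the singleton clause (NOT P), P = false.
From the singleton clause (T), T = true.
But (NOT T) is also a unit clause — contradiction.
So every satisfying assignment has S = True.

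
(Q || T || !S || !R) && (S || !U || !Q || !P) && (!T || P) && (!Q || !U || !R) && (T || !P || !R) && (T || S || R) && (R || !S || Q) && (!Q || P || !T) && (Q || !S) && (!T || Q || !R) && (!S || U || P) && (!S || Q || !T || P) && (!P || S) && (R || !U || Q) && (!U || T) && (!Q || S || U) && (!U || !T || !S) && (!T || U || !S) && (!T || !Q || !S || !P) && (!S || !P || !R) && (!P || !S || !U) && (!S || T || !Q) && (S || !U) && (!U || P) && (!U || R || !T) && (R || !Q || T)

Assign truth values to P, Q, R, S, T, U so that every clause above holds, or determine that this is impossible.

Suppose T = false.
The clause (!U) is unit, so U = false.
Suppose P = false.
The clause (!S) is unit, so S = false.
The clause (R) is unit, so R = true.
The clause (!Q) is unit, so Q = false.
All clauses are satisfied.

P: false; Q: false; R: true; S: false; T: false; U: false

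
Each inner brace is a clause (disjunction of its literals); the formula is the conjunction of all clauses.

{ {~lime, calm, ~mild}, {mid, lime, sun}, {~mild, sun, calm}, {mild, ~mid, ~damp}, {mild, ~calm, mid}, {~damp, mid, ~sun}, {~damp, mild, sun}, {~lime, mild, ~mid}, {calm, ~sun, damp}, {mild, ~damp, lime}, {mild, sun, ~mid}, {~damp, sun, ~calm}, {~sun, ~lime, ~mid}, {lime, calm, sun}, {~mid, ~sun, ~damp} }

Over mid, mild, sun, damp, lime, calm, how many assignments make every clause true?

There are 2^6 = 64 truth assignments over (mid, mild, sun, damp, lime, calm).
Split on mild. With mild = 1, the clauses containing mild are satisfied and ~mild drops from the rest; 6 of the 2^5 = 32 assignments to the other variables satisfy what remains.
With mild = 0, by the same count on the reduced clause set, 2 assignments work.
(One model: mid=F, mild=F, sun=F, damp=F, lime=T, calm=F.)
Total: 6 + 2 = 8.

8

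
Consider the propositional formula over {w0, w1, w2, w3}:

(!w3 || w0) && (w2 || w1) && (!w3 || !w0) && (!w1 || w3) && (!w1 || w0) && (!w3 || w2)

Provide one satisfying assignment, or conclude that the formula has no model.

Branch on w3: set w3 = false.
The clause (!w1) is unit, so w1 = false.
The clause (w2) is unit, so w2 = true.
No clause remains; w0 is free.

w0: true, w1: false, w2: true, w3: false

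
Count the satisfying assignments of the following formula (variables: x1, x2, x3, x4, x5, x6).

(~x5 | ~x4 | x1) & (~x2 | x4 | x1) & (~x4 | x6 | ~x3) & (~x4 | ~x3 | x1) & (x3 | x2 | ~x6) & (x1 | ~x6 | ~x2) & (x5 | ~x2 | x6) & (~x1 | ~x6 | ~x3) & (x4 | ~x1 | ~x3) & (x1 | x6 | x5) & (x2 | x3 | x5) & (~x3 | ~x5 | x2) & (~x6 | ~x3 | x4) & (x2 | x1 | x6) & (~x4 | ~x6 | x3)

There are 2^6 = 64 truth assignments over (x1, x2, x3, x4, x5, x6).
Split on x6. With x6 = 1, the clauses containing x6 are satisfied and ~x6 drops from the rest; 2 of the 2^5 = 32 assignments to the other variables satisfy what remains.
With x6 = 0, by the same count on the reduced clause set, 4 assignments work.
Total: 2 + 4 = 6.

6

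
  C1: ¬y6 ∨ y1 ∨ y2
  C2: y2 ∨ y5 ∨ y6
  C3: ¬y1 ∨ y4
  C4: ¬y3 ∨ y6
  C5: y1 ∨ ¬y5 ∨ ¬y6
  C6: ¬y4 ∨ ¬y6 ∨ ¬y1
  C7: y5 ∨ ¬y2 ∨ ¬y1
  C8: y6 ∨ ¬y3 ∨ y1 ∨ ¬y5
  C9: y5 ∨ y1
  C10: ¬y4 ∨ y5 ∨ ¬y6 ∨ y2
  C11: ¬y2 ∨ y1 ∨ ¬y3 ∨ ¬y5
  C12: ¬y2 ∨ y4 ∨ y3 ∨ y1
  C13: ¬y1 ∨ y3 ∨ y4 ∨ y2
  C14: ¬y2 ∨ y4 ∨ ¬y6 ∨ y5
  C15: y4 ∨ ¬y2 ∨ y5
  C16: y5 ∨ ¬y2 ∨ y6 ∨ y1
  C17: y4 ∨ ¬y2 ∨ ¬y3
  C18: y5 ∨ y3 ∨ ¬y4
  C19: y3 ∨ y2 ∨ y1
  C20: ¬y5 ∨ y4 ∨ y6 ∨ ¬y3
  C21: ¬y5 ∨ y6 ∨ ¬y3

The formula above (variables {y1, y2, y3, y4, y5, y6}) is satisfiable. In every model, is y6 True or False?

False

Suppose y6 = True.
Try y1 = True.
(y4) alone gives y4 = True.
But (¬y4) is also a unit clause — contradiction.
So y1 must be the other value — set y1 = False.
(y2) alone gives y2 = True.
(¬y5) alone gives y5 = False.
But (y5) is also a unit clause — contradiction.
Both values of y1 lead to a conflict.
So every satisfying assignment has y6 = False.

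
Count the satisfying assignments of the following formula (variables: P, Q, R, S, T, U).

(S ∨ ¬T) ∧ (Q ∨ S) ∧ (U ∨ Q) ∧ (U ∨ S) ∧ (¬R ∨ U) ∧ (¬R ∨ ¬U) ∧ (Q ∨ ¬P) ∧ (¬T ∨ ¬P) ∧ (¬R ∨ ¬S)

10

There are 2^6 = 64 truth assignments over (P, Q, R, S, T, U).
Split on R. With R = True, the clauses containing R are satisfied and ¬R drops from the rest; 0 of the 2^5 = 32 assignments to the other variables satisfy what remains.
With R = False, by the same count on the reduced clause set, 10 assignments work.
(One model: P=F, Q=F, R=F, S=T, T=F, U=T.)
Total: 0 + 10 = 10.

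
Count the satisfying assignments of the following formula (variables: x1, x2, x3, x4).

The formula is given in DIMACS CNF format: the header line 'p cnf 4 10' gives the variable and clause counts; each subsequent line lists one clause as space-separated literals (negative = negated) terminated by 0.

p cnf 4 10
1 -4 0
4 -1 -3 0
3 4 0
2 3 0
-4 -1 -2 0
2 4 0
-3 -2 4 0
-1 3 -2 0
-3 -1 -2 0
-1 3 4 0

1

There are 2^4 = 16 truth assignments over (x1, x2, x3, x4).
Check each against the 10 clauses (columns in the order x1, x2, x3, x4):
  F F F F  ✗ fails (x3 ∨ x4)
  F F F T  ✗ fails (x1 ∨ ¬x4)
  F F T F  ✗ fails (x2 ∨ x4)
  F F T T  ✗ fails (x1 ∨ ¬x4)
  F T F F  ✗ fails (x3 ∨ x4)
  F T F T  ✗ fails (x1 ∨ ¬x4)
  F T T F  ✗ fails (¬x3 ∨ ¬x2 ∨ x4)
  F T T T  ✗ fails (x1 ∨ ¬x4)
  T F F F  ✗ fails (x3 ∨ x4)
  T F F T  ✗ fails (x2 ∨ x3)
  T F T F  ✗ fails (x4 ∨ ¬x1 ∨ ¬x3)
  T F T T  ✓ satisfies all
  T T F F  ✗ fails (x3 ∨ x4)
  T T F T  ✗ fails (¬x4 ∨ ¬x1 ∨ ¬x2)
  T T T F  ✗ fails (x4 ∨ ¬x1 ∨ ¬x3)
  T T T T  ✗ fails (¬x4 ∨ ¬x1 ∨ ¬x2)
1 of the 16 rows is a model.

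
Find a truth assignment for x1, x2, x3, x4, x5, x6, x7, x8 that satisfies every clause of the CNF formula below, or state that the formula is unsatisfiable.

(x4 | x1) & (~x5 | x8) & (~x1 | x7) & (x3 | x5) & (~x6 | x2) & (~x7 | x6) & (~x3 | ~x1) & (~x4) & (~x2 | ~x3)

(~x4) alone gives x4 = 0.
(x1) alone gives x1 = 1.
(x7) alone gives x7 = 1.
(x6) alone gives x6 = 1.
(x2) alone gives x2 = 1.
(~x3) alone gives x3 = 0.
(x5) alone gives x5 = 1.
(x8) alone gives x8 = 1.
Every clause now holds.

x1: 1, x2: 1, x3: 0, x4: 0, x5: 1, x6: 1, x7: 1, x8: 1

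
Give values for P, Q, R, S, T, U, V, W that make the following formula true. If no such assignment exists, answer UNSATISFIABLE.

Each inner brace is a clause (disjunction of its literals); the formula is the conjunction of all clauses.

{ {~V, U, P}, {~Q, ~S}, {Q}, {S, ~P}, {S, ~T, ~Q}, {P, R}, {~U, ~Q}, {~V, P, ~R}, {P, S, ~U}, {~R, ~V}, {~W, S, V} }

P: 0, Q: 1, R: 1, S: 0, T: 0, U: 0, V: 0, W: 0

From the singleton clause (Q), Q = 1.
From the singleton clause (~S), S = 0.
From the singleton clause (~P), P = 0.
From the singleton clause (~T), T = 0.
From the singleton clause (R), R = 1.
From the singleton clause (~U), U = 0.
From the singleton clause (~V), V = 0.
From the singleton clause (~W), W = 0.
Every clause now holds.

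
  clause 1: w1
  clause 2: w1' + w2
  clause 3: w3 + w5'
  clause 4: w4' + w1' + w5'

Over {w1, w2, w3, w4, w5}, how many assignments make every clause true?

5

There are 2^5 = 32 truth assignments over (w1, w2, w3, w4, w5).
Split on w1. With w1 = 1, the clauses containing w1 are satisfied and w1' drops from the rest; 5 of the 2^4 = 16 assignments to the other variables satisfy what remains.
With w1 = 0, by the same count on the reduced clause set, 0 assignments work.
Total: 5 + 0 = 5.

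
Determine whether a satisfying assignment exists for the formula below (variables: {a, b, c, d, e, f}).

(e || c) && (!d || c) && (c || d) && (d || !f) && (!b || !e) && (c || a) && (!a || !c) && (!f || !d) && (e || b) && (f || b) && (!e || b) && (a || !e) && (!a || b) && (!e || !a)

Satisfiable

Suppose e = false.
Unit clause (c) forces c = true.
Unit clause (!a) forces a = false.
Unit clause (b) forces b = true.
Suppose d = false.
Unit clause (!f) forces f = false.
All clauses are satisfied.
A satisfying assignment: a ↦ false,  b ↦ true,  c ↦ true,  d ↦ false,  e ↦ false,  f ↦ false.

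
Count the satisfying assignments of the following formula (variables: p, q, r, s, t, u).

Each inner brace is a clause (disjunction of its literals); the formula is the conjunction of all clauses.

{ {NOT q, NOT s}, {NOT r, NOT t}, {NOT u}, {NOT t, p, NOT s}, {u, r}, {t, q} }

2

There are 2^6 = 64 truth assignments over (p, q, r, s, t, u).
Split on u. With u = true, the clauses containing u are satisfied and NOT u drops from the rest; 0 of the 2^5 = 32 assignments to the other variables satisfy what remains.
With u = false, by the same count on the reduced clause set, 2 assignments work.
(One model: p=F, q=T, r=T, s=F, t=F, u=F.)
Total: 0 + 2 = 2.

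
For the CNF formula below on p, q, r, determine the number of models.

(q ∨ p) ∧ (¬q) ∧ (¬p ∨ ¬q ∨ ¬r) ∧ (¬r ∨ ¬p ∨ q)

1

There are 2^3 = 8 truth assignments over (p, q, r).
Split on q. With q = True, the clauses containing q are satisfied and ¬q drops from the rest; 0 of the 2^2 = 4 assignments to the other variables satisfy what remains.
With q = False, by the same count on the reduced clause set, 1 assignment works.
(One model: p=T, q=F, r=F.)
Total: 0 + 1 = 1.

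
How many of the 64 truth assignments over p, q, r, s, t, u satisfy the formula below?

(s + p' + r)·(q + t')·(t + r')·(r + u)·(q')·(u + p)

3

There are 2^6 = 64 truth assignments over (p, q, r, s, t, u).
Split on t. With t = 1, the clauses containing t are satisfied and t' drops from the rest; 0 of the 2^5 = 32 assignments to the other variables satisfy what remains.
With t = 0, by the same count on the reduced clause set, 3 assignments work.
(One model: p=F, q=F, r=F, s=F, t=F, u=T.)
Total: 0 + 3 = 3.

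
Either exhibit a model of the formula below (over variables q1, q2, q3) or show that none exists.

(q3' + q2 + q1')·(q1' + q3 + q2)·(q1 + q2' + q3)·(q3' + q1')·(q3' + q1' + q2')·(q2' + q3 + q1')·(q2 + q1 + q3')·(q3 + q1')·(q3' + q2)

Case q3 = 1:
From the singleton clause (q1'), q1 = 0.
From the singleton clause (q2), q2 = 1.
All clauses are satisfied.

q1: 0, q2: 1, q3: 1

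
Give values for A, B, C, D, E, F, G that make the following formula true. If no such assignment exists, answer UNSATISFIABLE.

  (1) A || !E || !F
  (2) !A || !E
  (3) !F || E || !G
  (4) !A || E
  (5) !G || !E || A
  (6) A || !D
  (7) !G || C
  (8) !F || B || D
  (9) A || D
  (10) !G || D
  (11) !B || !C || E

UNSATISFIABLE

Try A = false.
From the singleton clause (!D), D = false.
Now (D) is unsatisfied and unit — conflict.
Backtrack on A: now try A = true.
From the singleton clause (!E), E = false.
Now (E) is unsatisfied and unit — conflict.
Either choice for A ends in contradiction.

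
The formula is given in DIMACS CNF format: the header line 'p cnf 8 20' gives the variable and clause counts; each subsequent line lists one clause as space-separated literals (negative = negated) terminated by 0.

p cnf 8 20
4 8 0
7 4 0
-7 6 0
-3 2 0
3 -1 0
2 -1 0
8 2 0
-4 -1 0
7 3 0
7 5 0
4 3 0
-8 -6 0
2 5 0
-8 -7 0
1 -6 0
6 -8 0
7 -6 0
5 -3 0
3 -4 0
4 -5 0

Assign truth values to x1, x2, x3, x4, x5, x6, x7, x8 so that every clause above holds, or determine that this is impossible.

Suppose x4 = True.
(¬x1) alone gives x1 = False.
(¬x6) alone gives x6 = False.
(¬x7) alone gives x7 = False.
(x3) alone gives x3 = True.
(x2) alone gives x2 = True.
(x5) alone gives x5 = True.
(¬x8) alone gives x8 = False.
Every clause now holds.

x1 ↦ False; x2 ↦ True; x3 ↦ True; x4 ↦ True; x5 ↦ True; x6 ↦ False; x7 ↦ False; x8 ↦ False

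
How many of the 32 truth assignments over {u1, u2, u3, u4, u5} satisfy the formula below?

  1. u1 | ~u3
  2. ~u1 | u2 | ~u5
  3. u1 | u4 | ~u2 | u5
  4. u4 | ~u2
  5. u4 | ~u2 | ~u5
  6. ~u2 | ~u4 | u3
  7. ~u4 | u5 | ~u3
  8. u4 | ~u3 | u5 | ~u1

There are 2^5 = 32 truth assignments over (u1, u2, u3, u4, u5).
Split on u3. With u3 = 1, the clauses containing u3 are satisfied and ~u3 drops from the rest; 1 of the 2^4 = 16 assignments to the other variables satisfy what remains.
With u3 = 0, by the same count on the reduced clause set, 6 assignments work.
Total: 1 + 6 = 7.

7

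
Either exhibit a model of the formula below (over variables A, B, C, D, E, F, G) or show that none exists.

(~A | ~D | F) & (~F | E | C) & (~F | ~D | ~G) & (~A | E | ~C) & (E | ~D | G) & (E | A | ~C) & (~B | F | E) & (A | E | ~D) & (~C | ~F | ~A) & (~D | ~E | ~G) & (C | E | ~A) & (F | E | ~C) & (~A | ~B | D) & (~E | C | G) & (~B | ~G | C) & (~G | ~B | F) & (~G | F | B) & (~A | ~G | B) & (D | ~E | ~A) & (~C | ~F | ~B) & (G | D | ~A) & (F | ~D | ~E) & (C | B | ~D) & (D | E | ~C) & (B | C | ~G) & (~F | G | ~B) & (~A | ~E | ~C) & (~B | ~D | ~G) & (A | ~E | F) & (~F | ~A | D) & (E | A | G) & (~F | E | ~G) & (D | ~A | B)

A: 0, B: 0, C: 1, D: 0, E: 1, F: 1, G: 0

Suppose A = 0.
Suppose E = 1.
The clause (F) is unit, so F = 1.
Suppose D = 0.
Suppose C = 1.
The clause (~B) is unit, so B = 0.
Every clause is now satisfied; G is unconstrained.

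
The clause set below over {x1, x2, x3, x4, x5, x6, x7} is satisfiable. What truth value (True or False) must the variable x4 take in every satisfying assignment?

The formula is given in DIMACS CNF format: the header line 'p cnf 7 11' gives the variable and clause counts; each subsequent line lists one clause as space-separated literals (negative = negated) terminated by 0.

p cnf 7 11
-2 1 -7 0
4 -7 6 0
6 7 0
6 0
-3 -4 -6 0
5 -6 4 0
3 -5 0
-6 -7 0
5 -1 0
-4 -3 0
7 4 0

True

Suppose x4 = False.
(x6) alone gives x6 = True.
(x5) alone gives x5 = True.
(x3) alone gives x3 = True.
(¬x7) alone gives x7 = False.
That conflicts with the unit clause (x7).
So every satisfying assignment has x4 = True.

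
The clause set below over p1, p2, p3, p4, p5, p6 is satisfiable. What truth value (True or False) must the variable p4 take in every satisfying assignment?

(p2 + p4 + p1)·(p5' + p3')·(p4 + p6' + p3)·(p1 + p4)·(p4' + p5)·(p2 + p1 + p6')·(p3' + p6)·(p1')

True

Suppose p4 = 0.
The clause (p1) is unit, so p1 = 1.
But (p1') is also a unit clause — contradiction.
So every satisfying assignment has p4 = True.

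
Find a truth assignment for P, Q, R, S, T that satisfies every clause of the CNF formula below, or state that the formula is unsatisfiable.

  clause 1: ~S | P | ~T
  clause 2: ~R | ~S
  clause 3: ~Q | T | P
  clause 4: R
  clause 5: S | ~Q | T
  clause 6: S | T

The clause (R) is unit, so R = 1.
The clause (~S) is unit, so S = 0.
The clause (T) is unit, so T = 1.
Every clause is now satisfied; P, Q are unconstrained.

P: 0; Q: 0; R: 1; S: 0; T: 1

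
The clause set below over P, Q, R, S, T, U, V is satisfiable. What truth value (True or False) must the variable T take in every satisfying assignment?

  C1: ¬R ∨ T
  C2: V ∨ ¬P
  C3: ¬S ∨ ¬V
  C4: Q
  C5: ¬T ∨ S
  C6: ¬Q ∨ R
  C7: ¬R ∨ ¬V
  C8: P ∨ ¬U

True

Suppose T = False.
From the singleton clause (¬R), R = False.
From the singleton clause (Q), Q = True.
That conflicts with the unit clause (¬Q).
So every satisfying assignment has T = True.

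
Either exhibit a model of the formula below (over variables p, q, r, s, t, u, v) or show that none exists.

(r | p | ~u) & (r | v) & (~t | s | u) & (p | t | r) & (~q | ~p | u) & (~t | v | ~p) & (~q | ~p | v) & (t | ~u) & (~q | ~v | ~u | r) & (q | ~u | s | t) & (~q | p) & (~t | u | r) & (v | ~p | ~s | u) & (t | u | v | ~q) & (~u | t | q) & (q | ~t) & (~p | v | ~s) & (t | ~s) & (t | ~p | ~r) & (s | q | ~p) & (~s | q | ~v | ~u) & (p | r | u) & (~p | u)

p=1, q=1, r=1, s=1, t=1, u=1, v=1

Branch on r: set r = 1.
Branch on t: set t = 1.
The clause (q) is unit, so q = 1.
The clause (p) is unit, so p = 1.
The clause (u) is unit, so u = 1.
The clause (v) is unit, so v = 1.
Every clause is now satisfied; s is unconstrained.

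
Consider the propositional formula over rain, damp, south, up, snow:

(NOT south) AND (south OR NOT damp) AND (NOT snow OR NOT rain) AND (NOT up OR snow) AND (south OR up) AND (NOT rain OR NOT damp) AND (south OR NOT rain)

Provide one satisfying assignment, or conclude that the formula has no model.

rain: false, damp: false, south: false, up: true, snow: true

The clause (NOT south) is unit, so south = false.
The clause (NOT damp) is unit, so damp = false.
The clause (up) is unit, so up = true.
The clause (snow) is unit, so snow = true.
The clause (NOT rain) is unit, so rain = false.
This assignment satisfies each clause.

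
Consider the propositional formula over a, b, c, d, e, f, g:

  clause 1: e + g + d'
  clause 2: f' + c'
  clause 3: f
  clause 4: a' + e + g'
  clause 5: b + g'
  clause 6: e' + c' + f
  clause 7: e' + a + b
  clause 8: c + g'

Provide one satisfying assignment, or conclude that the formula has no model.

The clause (f) is unit, so f = 1.
The clause (c') is unit, so c = 0.
The clause (g') is unit, so g = 0.
Suppose e = 0.
The clause (d') is unit, so d = 0.
All clauses hold; a, b can take either value.

a: 1,  b: 1,  c: 0,  d: 0,  e: 0,  f: 1,  g: 0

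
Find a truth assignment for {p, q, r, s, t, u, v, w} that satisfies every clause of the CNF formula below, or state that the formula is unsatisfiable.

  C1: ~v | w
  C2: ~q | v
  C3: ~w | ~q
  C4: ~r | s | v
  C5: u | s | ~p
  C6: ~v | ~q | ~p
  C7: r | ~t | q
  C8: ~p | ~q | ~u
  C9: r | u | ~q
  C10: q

The clause (q) is unit, so q = 1.
The clause (v) is unit, so v = 1.
The clause (w) is unit, so w = 1.
But (~w) is also a unit clause — contradiction.

UNSATISFIABLE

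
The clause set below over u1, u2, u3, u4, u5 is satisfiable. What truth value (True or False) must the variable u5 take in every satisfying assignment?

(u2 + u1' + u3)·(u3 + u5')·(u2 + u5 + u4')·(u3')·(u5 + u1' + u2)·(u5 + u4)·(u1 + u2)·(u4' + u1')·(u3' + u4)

Suppose u5 = 1.
(u3) alone gives u3 = 1.
Now (u3') is unsatisfied and unit — conflict.
So every satisfying assignment has u5 = False.

False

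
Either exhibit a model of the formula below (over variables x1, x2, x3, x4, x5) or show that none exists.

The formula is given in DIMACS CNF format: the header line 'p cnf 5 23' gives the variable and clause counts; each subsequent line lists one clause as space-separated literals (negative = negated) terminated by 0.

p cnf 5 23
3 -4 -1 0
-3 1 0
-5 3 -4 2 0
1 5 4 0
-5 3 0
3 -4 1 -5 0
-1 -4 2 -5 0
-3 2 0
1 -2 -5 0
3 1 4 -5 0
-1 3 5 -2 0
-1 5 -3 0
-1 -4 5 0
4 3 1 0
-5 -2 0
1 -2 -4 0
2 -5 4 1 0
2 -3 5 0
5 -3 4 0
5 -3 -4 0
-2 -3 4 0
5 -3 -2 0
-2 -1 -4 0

Suppose x3 = False.
Unit clause (¬x5) forces x5 = False.
Suppose x4 = True.
Unit clause (¬x1) forces x1 = False.
Unit clause (¬x2) forces x2 = False.
Every clause now holds.

x1 ↦ False, x2 ↦ False, x3 ↦ False, x4 ↦ True, x5 ↦ False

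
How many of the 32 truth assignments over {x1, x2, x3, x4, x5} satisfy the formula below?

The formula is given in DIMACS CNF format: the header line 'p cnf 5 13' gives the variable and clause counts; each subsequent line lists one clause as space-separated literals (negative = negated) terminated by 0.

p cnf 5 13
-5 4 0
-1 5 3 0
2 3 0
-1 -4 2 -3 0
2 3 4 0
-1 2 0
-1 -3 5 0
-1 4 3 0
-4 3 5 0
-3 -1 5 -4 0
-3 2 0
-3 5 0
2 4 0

There are 2^5 = 32 truth assignments over (x1, x2, x3, x4, x5).
Split on x5. With x5 = True, the clauses containing x5 are satisfied and ¬x5 drops from the rest; 4 of the 2^4 = 16 assignments to the other variables satisfy what remains.
With x5 = False, by the same count on the reduced clause set, 1 assignment works.
Total: 4 + 1 = 5.

5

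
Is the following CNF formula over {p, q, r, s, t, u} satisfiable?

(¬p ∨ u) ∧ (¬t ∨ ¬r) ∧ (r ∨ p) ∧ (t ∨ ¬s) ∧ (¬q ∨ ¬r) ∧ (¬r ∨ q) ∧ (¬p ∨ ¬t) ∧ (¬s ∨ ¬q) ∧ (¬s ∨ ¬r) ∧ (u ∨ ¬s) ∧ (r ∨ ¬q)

Suppose p = True.
The clause (u) is unit, so u = True.
The clause (¬t) is unit, so t = False.
The clause (¬s) is unit, so s = False.
Suppose q = False.
The clause (¬r) is unit, so r = False.
All clauses are satisfied.
A satisfying assignment: p: True; q: False; r: False; s: False; t: False; u: True.

Yes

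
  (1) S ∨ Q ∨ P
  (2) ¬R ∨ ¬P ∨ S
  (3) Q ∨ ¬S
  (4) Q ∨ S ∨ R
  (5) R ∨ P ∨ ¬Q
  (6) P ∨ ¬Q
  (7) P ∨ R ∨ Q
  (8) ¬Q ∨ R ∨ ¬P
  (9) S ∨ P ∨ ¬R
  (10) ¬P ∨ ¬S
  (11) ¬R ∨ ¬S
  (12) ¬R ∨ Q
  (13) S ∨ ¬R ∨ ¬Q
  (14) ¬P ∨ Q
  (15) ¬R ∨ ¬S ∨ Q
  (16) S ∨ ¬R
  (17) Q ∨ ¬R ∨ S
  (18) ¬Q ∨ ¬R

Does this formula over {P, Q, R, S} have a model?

No

Try Q = True.
Unit clause (P) forces P = True.
Unit clause (R) forces R = True.
Now (¬R) is unsatisfied and unit — conflict.
So Q must be the other value — set Q = False.
Unit clause (¬S) forces S = False.
Unit clause (P) forces P = True.
Now (¬P) is unsatisfied and unit — conflict.
Either choice for Q ends in contradiction.
No assignment satisfies every clause.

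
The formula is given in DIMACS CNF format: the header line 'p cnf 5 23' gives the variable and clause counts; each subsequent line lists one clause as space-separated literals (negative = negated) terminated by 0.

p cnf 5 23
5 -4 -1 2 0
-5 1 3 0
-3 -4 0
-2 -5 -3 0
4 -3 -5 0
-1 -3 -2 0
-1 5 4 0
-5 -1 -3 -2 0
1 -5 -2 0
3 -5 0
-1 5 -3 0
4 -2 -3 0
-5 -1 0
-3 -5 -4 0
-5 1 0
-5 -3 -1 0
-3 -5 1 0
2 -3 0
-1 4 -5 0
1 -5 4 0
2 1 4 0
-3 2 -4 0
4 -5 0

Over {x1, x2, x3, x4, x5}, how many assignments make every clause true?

4

There are 2^5 = 32 truth assignments over (x1, x2, x3, x4, x5).
Split on x5. With x5 = True, the clauses containing x5 are satisfied and ¬x5 drops from the rest; 0 of the 2^4 = 16 assignments to the other variables satisfy what remains.
With x5 = False, by the same count on the reduced clause set, 4 assignments work.
Total: 0 + 4 = 4.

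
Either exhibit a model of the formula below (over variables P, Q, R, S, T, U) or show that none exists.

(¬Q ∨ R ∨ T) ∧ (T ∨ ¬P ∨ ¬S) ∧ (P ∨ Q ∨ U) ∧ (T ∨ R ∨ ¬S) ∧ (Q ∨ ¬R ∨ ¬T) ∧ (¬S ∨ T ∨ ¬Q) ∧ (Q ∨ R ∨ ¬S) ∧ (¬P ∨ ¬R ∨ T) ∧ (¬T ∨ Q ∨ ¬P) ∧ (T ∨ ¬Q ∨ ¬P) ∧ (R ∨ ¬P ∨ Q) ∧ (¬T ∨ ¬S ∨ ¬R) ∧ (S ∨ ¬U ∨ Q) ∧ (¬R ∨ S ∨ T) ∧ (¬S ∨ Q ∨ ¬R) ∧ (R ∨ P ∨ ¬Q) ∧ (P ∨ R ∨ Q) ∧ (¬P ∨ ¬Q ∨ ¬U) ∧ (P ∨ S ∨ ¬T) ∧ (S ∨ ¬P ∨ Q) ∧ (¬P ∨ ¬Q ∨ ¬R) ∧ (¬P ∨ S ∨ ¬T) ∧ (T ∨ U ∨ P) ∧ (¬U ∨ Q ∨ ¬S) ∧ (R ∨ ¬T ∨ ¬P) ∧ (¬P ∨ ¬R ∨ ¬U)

Case Q = False:
Case P = True:
From the singleton clause (¬T), T = False.
From the singleton clause (¬S), S = False.
Now (S) is unsatisfied and unit — conflict.
Backtrack on P: now try P = False.
From the singleton clause (U), U = True.
From the singleton clause (S), S = True.
Now (¬S) is unsatisfied and unit — conflict.
Both values of P lead to a conflict.
Backtrack on Q: now try Q = True.
Case R = True:
From the singleton clause (¬P), P = False.
Case S = False:
From the singleton clause (T), T = True.
Now (¬T) is unsatisfied and unit — conflict.
Backtrack on S: now try S = True.
From the singleton clause (T), T = True.
Now (¬T) is unsatisfied and unit — conflict.
Both values of S lead to a conflict.
Backtrack on R: now try R = False.
From the singleton clause (T), T = True.
From the singleton clause (P), P = True.
Now (¬P) is unsatisfied and unit — conflict.
Both values of R lead to a conflict.
Both values of Q lead to a conflict.

UNSATISFIABLE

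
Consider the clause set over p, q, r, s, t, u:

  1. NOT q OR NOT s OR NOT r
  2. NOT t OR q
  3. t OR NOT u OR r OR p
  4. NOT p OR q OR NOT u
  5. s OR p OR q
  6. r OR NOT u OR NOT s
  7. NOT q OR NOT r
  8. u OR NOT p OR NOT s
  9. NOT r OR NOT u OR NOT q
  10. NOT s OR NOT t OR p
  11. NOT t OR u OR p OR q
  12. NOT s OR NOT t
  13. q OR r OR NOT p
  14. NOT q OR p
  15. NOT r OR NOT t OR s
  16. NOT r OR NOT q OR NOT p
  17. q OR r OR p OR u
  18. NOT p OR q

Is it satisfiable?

Satisfiable

Case t = false:
Case q = false:
The clause (NOT p) is unit, so p = false.
The clause (s) is unit, so s = true.
Case u = false:
The clause (r) is unit, so r = true.
Every clause now holds.
A satisfying assignment: p: false; q: false; r: true; s: true; t: false; u: false.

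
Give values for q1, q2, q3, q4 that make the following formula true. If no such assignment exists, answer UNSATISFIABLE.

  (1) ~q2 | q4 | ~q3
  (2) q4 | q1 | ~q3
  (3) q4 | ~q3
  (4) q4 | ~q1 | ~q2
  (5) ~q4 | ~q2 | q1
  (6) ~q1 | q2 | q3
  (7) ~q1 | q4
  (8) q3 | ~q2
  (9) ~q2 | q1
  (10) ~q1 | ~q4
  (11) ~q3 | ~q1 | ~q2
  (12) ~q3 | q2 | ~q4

Branch on q4: set q4 = 0.
From the singleton clause (~q3), q3 = 0.
From the singleton clause (~q1), q1 = 0.
From the singleton clause (~q2), q2 = 0.
Every clause now holds.

q1: 0,  q2: 0,  q3: 0,  q4: 0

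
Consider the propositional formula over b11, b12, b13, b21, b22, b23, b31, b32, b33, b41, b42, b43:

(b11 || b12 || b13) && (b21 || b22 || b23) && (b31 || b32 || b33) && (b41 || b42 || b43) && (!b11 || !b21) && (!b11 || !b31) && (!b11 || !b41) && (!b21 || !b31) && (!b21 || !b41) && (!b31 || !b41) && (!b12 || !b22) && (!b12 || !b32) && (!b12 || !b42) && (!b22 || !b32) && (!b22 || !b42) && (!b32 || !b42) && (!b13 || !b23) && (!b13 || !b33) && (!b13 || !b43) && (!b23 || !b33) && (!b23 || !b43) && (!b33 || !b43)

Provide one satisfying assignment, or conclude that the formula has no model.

Suppose b11 = false.
Suppose b12 = true.
Unit clause (!b22) forces b22 = false.
Unit clause (!b32) forces b32 = false.
Unit clause (!b42) forces b42 = false.
Suppose b21 = true.
Unit clause (!b31) forces b31 = false.
Unit clause (b33) forces b33 = true.
Unit clause (!b41) forces b41 = false.
Unit clause (b43) forces b43 = true.
Now (!b43) is unsatisfied and unit — conflict.
Undo b21 and try b21 = false.
Unit clause (b23) forces b23 = true.
Unit clause (!b13) forces b13 = false.
Unit clause (!b33) forces b33 = false.
Unit clause (b31) forces b31 = true.
Unit clause (!b41) forces b41 = false.
Unit clause (b43) forces b43 = true.
Now (!b43) is unsatisfied and unit — conflict.
Neither b21 = true nor b21 = false works.
Undo b12 and try b12 = false.
Unit clause (b13) forces b13 = true.
Unit clause (!b23) forces b23 = false.
Unit clause (!b33) forces b33 = false.
Unit clause (!b43) forces b43 = false.
Suppose b21 = true.
Unit clause (!b31) forces b31 = false.
Unit clause (b32) forces b32 = true.
Unit clause (!b41) forces b41 = false.
Unit clause (b42) forces b42 = true.
Now (!b42) is unsatisfied and unit — conflict.
Undo b21 and try b21 = false.
Unit clause (b22) forces b22 = true.
Unit clause (!b32) forces b32 = false.
Unit clause (b31) forces b31 = true.
Unit clause (!b41) forces b41 = false.
Unit clause (b42) forces b42 = true.
Now (!b42) is unsatisfied and unit — conflict.
Neither b21 = true nor b21 = false works.
Neither b12 = true nor b12 = false works.
Undo b11 and try b11 = true.
Unit clause (!b21) forces b21 = false.
Unit clause (!b31) forces b31 = false.
Unit clause (!b41) forces b41 = false.
Suppose b22 = true.
Unit clause (!b12) forces b12 = false.
Unit clause (!b32) forces b32 = false.
Unit clause (b33) forces b33 = true.
Unit clause (!b42) forces b42 = false.
Unit clause (b43) forces b43 = true.
Now (!b43) is unsatisfied and unit — conflict.
Undo b22 and try b22 = false.
Unit clause (b23) forces b23 = true.
Unit clause (!b13) forces b13 = false.
Unit clause (!b33) forces b33 = false.
Unit clause (b32) forces b32 = true.
Unit clause (!b12) forces b12 = false.
Unit clause (!b42) forces b42 = false.
Unit clause (b43) forces b43 = true.
Now (!b43) is unsatisfied and unit — conflict.
Neither b22 = true nor b22 = false works.
Neither b11 = true nor b11 = false works.

UNSATISFIABLE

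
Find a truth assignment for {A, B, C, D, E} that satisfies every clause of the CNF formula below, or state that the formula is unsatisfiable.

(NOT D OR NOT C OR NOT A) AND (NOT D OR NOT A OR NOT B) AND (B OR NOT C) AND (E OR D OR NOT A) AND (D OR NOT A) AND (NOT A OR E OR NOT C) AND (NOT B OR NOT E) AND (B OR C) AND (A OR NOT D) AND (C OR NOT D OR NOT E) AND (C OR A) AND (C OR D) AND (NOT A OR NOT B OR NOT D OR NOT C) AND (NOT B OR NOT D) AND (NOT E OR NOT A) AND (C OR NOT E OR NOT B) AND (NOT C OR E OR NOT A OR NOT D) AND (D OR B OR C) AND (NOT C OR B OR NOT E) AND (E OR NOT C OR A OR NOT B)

UNSATISFIABLE

Branch on B: set B = true.
Unit clause (NOT E) forces E = false.
Unit clause (NOT D) forces D = false.
Unit clause (NOT A) forces A = false.
Unit clause (C) forces C = true.
Now (NOT C) is unsatisfied and unit — conflict.
So B must be the other value — set B = false.
Unit clause (NOT C) forces C = false.
Now (C) is unsatisfied and unit — conflict.
Both values of B lead to a conflict.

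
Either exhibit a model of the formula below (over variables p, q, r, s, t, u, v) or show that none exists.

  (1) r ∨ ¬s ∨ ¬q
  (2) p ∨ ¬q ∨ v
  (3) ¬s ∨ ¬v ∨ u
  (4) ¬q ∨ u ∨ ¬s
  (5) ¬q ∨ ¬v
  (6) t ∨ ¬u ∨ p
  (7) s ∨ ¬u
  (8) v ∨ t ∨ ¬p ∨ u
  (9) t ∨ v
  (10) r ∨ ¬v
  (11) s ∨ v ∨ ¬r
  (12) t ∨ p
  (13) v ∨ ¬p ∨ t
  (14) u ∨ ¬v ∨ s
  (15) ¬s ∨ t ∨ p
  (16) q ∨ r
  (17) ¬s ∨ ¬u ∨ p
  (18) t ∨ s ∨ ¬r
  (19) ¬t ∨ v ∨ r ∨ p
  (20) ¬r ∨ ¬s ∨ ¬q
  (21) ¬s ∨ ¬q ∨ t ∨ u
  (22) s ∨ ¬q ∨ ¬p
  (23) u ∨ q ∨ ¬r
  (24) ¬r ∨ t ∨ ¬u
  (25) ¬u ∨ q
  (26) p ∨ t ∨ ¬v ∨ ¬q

UNSATISFIABLE

Branch on q: set q = False.
The clause (r) is unit, so r = True.
The clause (u) is unit, so u = True.
But (¬u) is also a unit clause — contradiction.
Undo q and try q = True.
The clause (¬v) is unit, so v = False.
The clause (p) is unit, so p = True.
The clause (t) is unit, so t = True.
The clause (s) is unit, so s = True.
The clause (r) is unit, so r = True.
But (¬r) is also a unit clause — contradiction.
Neither q = True nor q = False works.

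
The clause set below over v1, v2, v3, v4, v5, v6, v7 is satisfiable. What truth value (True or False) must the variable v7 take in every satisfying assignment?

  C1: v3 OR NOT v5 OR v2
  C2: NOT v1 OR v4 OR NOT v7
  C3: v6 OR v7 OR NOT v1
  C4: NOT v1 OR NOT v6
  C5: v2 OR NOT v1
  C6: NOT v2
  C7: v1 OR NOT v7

False

Suppose v7 = true.
The clause (NOT v2) is unit, so v2 = false.
The clause (NOT v1) is unit, so v1 = false.
But (v1) is also a unit clause — contradiction.
So every satisfying assignment has v7 = False.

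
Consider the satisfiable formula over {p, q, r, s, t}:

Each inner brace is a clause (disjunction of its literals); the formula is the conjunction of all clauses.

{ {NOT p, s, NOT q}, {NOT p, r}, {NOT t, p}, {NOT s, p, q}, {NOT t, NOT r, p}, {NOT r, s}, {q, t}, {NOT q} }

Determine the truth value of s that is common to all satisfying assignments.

Suppose s = false.
(NOT r) alone gives r = false.
(NOT p) alone gives p = false.
(NOT t) alone gives t = false.
(q) alone gives q = true.
Now (NOT q) is unsatisfied and unit — conflict.
So every satisfying assignment has s = True.

True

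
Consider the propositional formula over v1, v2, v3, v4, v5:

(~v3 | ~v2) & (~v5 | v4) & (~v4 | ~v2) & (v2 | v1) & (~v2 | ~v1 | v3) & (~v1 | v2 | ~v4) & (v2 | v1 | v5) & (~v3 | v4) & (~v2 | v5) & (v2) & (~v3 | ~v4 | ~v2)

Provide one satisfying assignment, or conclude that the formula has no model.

Unit clause (v2) forces v2 = 1.
Unit clause (~v3) forces v3 = 0.
Unit clause (~v4) forces v4 = 0.
Unit clause (~v5) forces v5 = 0.
But (v5) is also a unit clause — contradiction.

UNSATISFIABLE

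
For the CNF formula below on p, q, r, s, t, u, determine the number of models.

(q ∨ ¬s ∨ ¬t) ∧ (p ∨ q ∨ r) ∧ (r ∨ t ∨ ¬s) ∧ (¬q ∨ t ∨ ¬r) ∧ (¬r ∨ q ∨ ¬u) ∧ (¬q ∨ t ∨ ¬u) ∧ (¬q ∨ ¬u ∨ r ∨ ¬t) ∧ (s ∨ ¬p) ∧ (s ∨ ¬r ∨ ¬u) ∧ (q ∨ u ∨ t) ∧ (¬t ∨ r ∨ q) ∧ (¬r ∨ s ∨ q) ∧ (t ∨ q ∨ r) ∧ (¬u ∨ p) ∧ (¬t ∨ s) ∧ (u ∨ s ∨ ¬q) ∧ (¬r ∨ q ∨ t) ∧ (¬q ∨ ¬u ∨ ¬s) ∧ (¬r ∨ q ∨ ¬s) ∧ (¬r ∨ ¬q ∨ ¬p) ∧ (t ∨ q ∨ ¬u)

There are 2^6 = 64 truth assignments over (p, q, r, s, t, u).
Split on u. With u = True, the clauses containing u are satisfied and ¬u drops from the rest; 0 of the 2^5 = 32 assignments to the other variables satisfy what remains.
With u = False, by the same count on the reduced clause set, 3 assignments work.
(One model: p=F, q=T, r=F, s=T, t=T, u=F.)
Total: 0 + 3 = 3.

3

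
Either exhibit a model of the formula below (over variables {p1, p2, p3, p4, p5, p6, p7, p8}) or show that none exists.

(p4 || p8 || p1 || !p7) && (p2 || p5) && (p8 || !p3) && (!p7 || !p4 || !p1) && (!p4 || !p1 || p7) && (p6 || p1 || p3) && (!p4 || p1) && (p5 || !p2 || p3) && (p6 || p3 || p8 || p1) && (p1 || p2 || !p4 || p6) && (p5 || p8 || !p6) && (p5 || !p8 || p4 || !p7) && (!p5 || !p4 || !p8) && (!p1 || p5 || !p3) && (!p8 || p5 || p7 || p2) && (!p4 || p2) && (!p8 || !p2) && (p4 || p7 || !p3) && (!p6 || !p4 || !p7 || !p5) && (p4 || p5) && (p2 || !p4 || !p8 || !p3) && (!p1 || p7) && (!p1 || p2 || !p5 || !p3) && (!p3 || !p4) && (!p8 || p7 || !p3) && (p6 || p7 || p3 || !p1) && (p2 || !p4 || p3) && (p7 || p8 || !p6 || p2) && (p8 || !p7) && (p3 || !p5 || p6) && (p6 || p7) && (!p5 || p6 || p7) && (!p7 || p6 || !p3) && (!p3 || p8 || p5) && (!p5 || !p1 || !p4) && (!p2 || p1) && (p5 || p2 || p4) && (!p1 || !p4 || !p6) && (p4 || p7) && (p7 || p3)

Branch on p2: set p2 = false.
Unit clause (p5) forces p5 = true.
Unit clause (!p4) forces p4 = false.
Unit clause (p7) forces p7 = true.
Unit clause (p8) forces p8 = true.
Branch on p1: set p1 = false.
Branch on p6: set p6 = true.
No clause remains; p3 is free.

p1: false, p2: false, p3: false, p4: false, p5: true, p6: true, p7: true, p8: true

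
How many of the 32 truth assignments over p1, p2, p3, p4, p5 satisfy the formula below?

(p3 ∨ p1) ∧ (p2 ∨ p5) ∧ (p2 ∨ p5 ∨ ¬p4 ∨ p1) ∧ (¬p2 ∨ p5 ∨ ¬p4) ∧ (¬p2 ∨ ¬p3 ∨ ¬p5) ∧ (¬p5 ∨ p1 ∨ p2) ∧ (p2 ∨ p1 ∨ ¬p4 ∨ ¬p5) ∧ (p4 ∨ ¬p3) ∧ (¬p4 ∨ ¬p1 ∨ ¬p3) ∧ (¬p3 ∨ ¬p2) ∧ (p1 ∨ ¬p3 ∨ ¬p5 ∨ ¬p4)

There are 2^5 = 32 truth assignments over (p1, p2, p3, p4, p5).
Split on p1. With p1 = True, the clauses containing p1 are satisfied and ¬p1 drops from the rest; 5 of the 2^4 = 16 assignments to the other variables satisfy what remains.
With p1 = False, by the same count on the reduced clause set, 0 assignments work.
(One model: p1=T, p2=F, p3=F, p4=F, p5=T.)
Total: 5 + 0 = 5.

5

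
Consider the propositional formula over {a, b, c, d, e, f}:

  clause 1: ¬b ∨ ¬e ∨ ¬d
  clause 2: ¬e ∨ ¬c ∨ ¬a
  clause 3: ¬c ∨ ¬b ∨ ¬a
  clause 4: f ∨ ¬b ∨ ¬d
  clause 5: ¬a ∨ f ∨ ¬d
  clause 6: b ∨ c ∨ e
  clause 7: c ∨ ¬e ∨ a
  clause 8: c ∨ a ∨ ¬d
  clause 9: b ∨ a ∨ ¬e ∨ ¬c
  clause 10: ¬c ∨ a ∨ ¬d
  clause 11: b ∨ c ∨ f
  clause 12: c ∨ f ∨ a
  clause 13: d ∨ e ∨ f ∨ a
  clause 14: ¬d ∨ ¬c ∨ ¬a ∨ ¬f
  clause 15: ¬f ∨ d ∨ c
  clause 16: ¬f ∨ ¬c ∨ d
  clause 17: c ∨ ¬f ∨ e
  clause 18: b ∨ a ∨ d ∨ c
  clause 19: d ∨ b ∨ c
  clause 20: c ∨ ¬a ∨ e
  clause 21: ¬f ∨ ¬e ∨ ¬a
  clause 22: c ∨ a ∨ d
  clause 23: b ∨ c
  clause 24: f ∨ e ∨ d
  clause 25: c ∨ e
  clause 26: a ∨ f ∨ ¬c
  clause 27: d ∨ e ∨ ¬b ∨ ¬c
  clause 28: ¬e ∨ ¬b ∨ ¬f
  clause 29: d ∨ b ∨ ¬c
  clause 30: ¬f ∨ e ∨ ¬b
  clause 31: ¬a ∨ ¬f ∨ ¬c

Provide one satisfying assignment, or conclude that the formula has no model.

Case b = True:
Case e = True:
(¬d) alone gives d = False.
(¬f) alone gives f = False.
Case c = False:
(a) alone gives a = True.
All clauses are satisfied.

a ↦ True; b ↦ True; c ↦ False; d ↦ False; e ↦ True; f ↦ False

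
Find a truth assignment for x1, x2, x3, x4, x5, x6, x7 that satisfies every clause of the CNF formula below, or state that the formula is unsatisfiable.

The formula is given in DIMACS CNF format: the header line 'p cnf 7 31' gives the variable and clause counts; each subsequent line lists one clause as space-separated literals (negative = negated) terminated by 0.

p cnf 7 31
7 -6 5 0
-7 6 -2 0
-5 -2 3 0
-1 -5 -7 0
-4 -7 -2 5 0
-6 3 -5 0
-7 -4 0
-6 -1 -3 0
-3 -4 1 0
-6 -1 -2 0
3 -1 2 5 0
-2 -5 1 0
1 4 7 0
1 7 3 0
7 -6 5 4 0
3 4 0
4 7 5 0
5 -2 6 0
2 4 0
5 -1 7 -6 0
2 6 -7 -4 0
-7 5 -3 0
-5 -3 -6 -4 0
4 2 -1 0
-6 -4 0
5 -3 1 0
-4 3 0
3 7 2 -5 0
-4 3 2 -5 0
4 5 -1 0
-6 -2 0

x1: True; x2: False; x3: True; x4: True; x5: True; x6: False; x7: False

Case x7 = False:
Case x6 = False:
Case x1 = True:
Case x3 = True:
Case x4 = True:
Case x5 = True:
All clauses hold; x2 can take either value.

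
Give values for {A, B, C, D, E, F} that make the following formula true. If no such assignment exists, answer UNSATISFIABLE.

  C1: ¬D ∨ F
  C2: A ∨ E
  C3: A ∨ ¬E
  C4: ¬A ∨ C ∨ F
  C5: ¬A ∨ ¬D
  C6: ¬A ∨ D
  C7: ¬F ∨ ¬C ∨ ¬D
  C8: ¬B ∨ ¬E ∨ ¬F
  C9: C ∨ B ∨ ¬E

Branch on D: set D = False.
(¬A) alone gives A = False.
(E) alone gives E = True.
Now (¬E) is unsatisfied and unit — conflict.
That branch fails; take D = True instead.
(F) alone gives F = True.
(¬A) alone gives A = False.
(E) alone gives E = True.
Now (¬E) is unsatisfied and unit — conflict.
Both values of D lead to a conflict.

UNSATISFIABLE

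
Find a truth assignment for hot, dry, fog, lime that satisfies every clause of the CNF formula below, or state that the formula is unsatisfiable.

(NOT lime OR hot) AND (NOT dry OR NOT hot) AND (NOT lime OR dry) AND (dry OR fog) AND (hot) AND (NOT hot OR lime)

UNSATISFIABLE

Unit clause (hot) forces hot = true.
Unit clause (NOT dry) forces dry = false.
Unit clause (NOT lime) forces lime = false.
That conflicts with the unit clause (lime).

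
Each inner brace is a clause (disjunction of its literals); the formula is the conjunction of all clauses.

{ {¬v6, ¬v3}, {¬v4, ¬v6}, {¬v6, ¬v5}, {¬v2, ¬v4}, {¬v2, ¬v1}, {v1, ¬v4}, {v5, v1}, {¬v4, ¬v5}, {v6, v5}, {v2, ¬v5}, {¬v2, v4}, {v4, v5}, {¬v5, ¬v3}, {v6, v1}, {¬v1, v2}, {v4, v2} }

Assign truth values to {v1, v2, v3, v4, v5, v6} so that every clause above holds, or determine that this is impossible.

UNSATISFIABLE

Suppose v6 = False.
The clause (v5) is unit, so v5 = True.
The clause (¬v4) is unit, so v4 = False.
The clause (v2) is unit, so v2 = True.
Now (¬v2) is unsatisfied and unit — conflict.
Undo v6 and try v6 = True.
The clause (¬v3) is unit, so v3 = False.
The clause (¬v4) is unit, so v4 = False.
The clause (¬v5) is unit, so v5 = False.
Now (v5) is unsatisfied and unit — conflict.
Both values of v6 lead to a conflict.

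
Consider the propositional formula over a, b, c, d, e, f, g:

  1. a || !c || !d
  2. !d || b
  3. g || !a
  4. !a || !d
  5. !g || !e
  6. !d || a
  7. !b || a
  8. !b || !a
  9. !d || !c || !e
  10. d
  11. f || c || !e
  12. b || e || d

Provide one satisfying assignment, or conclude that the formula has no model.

UNSATISFIABLE

The clause (d) is unit, so d = true.
The clause (b) is unit, so b = true.
The clause (!a) is unit, so a = false.
Now (a) is unsatisfied and unit — conflict.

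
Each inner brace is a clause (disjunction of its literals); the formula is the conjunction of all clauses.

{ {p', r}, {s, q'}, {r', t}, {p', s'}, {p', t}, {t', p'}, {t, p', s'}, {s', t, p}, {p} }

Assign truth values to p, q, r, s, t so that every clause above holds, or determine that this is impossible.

UNSATISFIABLE

Unit clause (p) forces p = 1.
Unit clause (r) forces r = 1.
Unit clause (t) forces t = 1.
Now (t') is unsatisfied and unit — conflict.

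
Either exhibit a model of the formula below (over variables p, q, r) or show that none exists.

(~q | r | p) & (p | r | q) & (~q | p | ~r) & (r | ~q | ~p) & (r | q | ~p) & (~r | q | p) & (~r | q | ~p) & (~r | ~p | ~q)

UNSATISFIABLE

Case q = 0:
Case p = 1:
From the singleton clause (r), r = 1.
Now (~r) is unsatisfied and unit — conflict.
That branch fails; take p = 0 instead.
From the singleton clause (r), r = 1.
Now (~r) is unsatisfied and unit — conflict.
Both values of p lead to a conflict.
That branch fails; take q = 1 instead.
Case r = 1:
From the singleton clause (p), p = 1.
Now (~p) is unsatisfied and unit — conflict.
That branch fails; take r = 0 instead.
From the singleton clause (p), p = 1.
Now (~p) is unsatisfied and unit — conflict.
Both values of r lead to a conflict.
Both values of q lead to a conflict.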